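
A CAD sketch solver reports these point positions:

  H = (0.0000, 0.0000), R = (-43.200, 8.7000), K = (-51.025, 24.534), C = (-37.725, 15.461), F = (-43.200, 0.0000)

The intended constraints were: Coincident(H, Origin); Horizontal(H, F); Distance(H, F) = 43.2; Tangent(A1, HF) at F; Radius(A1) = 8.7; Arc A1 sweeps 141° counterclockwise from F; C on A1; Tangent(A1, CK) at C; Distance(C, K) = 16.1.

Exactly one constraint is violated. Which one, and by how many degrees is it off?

Tangent(A1, CK) at C — off by 4.70°.

H = (0.00, 0.00) ✓; H.y = 0.00, F.y = 0.00 ✓; |HF| = 43.20 ✓; ∠(RF, FH) = 90.00° ✓; |RF| = 8.700 ✓; bearing(R→C) − bearing(R→F) = 141.0° ✓; |RC| = 8.700 ✓; ∠(RC, CK) = 85.30° ✗; |CK| = 16.10 ✓.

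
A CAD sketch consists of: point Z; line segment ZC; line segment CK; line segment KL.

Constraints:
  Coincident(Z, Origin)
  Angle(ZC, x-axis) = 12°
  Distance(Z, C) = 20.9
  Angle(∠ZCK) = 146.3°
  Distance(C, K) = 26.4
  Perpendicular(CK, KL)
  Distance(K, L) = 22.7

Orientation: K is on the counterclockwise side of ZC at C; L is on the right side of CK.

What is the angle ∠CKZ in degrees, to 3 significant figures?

14.8°

Z is at the origin; ZC runs at 12.0° with length 20.9, so C = 20.9·(cos 12.0°, sin 12.0°) = (20.4, 4.35). ∠ZCK = 146.3°, so CK runs at 12.0° + (180° − 146.3°) = 45.7° from the x-axis; with |CK| = 26.4, K = C + 26.4·(cos 45.7°, sin 45.7°) = (38.9, 23.2). Then cos ∠CKZ = KC·KZ / (|KC||KZ|), giving 14.8°.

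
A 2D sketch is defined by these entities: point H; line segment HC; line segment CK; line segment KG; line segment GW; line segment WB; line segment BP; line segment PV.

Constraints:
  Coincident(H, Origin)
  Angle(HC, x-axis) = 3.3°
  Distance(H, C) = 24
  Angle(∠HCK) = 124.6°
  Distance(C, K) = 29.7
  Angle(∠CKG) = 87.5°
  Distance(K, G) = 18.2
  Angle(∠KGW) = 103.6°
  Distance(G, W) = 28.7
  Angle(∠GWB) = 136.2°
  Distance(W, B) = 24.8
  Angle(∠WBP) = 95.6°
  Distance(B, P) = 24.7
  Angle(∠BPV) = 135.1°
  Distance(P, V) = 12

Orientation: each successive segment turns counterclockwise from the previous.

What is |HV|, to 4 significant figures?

38.68

H is at the origin; HC runs at 3.3° with length 24.0, so C = (23.96, 1.382). ∠HCK = 124.6° gives CK at 58.70° from the x-axis; with |CK| = 29.7, K = (39.39, 26.76). ∠CKG = 87.5° gives KG at 151.2° from the x-axis; with |KG| = 18.2, G = (23.44, 35.53). ∠KGW = 103.6° gives GW at -132.4° from the x-axis; with |GW| = 28.7, W = (4.089, 14.33). ∠GWB = 136.2° gives WB at -88.60° from the x-axis; with |WB| = 24.8, B = (4.695, -10.46). ∠WBP = 95.6° gives BP at -4.200° from the x-axis; with |BP| = 24.7, P = (29.33, -12.27). ∠BPV = 135.1° gives PV at 40.70° from the x-axis; with |PV| = 12.0, V = (38.43, -4.443). Then |HV| = |V − H| = 38.68.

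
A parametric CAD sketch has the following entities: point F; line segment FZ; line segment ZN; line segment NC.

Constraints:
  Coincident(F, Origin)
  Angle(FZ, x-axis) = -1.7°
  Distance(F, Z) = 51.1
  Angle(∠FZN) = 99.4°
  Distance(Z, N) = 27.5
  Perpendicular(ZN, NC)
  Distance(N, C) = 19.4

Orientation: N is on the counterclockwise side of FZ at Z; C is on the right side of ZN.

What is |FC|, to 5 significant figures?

78.479

F is at the origin; FZ runs at -1.7° with length 51.1, so Z = 51.1·(cos -1.7°, sin -1.7°) = (51.078, -1.5159). ∠FZN = 99.4°, so ZN runs at -1.7° + (180° − 99.4°) = 78.900° from the x-axis; with |ZN| = 27.5, N = Z + 27.5·(cos 78.900°, sin 78.900°) = (56.372, 25.470). ZN ⟂ NC; with |NC| = 19.4 on the right of ZN, C = N + 19.4·(0.98129, -0.19252) = (75.409, 21.735). Then |FC| = |C − F| = 78.479.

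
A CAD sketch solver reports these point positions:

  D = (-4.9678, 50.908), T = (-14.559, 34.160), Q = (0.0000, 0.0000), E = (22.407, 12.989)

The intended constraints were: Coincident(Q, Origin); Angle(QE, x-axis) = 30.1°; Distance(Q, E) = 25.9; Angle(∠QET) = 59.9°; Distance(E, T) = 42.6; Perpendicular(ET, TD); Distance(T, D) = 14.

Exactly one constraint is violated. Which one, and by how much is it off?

Distance(T, D) = 14 — off by 5.30.

Q = (0.00, 0.00) ✓; QE at 30.10° ✓; |QE| = 25.90 ✓; ∠QET = 59.90° ✓; |ET| = 42.60 ✓; ∠(ET, TD) = 90.00° ✓; |TD| = 19.30 ✗.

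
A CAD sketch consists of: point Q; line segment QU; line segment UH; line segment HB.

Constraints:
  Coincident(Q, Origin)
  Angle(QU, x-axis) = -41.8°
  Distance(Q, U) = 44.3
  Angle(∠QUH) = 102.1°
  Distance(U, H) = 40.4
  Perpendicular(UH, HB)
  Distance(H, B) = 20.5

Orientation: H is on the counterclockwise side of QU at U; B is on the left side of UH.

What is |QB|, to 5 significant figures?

54.674

∠QUH = 102.1°, so UH runs at -41.8° + (180° − 102.1°) = 36.100° from the x-axis; with |UH| = 40.4, H = U + 40.4·(cos 36.100°, sin 36.100°) = (65.667, -5.7239). The perpendicularity gives HB at right angles to UH; with |HB| = 20.5 on the left of UH, B = H + 20.5·(-0.58920, 0.80799) = (53.589, 10.840). Then |QB| = |B − Q| = 54.674.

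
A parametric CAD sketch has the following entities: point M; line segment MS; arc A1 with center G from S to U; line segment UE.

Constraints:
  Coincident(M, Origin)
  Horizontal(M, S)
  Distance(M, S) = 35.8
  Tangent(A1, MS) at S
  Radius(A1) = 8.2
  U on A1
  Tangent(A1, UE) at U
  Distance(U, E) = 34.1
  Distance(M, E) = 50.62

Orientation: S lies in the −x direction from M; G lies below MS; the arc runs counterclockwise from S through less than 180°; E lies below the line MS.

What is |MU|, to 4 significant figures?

44.73

Checks: |GU| = 8.200 ✓; ∠(GU, UE) = 90.00° ✓; |UE| = 34.10 ✓; |ME| = 50.62 ✓.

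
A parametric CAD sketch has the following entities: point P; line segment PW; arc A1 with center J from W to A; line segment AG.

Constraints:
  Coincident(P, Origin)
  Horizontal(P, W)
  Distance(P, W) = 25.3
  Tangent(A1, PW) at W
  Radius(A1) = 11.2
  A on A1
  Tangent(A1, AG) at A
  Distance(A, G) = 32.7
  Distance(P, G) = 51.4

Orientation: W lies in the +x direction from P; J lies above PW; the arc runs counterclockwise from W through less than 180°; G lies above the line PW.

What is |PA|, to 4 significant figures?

38.86

Checks: ∠(JW, WP) = 90.00° ✓; |JW| = 11.20 ✓; |JA| = 11.20 ✓; ∠(JA, AG) = 90.00° ✓; |AG| = 32.70 ✓; |PG| = 51.40 ✓.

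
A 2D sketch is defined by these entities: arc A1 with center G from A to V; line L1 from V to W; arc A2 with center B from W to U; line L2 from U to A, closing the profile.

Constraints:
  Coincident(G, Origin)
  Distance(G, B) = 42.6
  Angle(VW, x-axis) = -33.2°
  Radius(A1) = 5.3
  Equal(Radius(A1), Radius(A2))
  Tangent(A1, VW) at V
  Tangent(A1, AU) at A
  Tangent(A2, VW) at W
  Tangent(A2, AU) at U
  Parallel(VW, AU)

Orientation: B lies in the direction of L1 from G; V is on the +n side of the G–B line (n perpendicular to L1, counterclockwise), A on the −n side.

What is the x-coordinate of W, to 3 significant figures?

38.5

Tangency of A1 to both parallel lines with radius 5.3 puts V and A at G ± 5.3·n: V = (2.90, 4.43), A = (-2.90, -4.43). Equal radii place W and U the same way about B: W = B + 5.3·n = (38.5, -18.9), U = B − 5.3·n = (32.7, -27.8). So W.x = 38.5.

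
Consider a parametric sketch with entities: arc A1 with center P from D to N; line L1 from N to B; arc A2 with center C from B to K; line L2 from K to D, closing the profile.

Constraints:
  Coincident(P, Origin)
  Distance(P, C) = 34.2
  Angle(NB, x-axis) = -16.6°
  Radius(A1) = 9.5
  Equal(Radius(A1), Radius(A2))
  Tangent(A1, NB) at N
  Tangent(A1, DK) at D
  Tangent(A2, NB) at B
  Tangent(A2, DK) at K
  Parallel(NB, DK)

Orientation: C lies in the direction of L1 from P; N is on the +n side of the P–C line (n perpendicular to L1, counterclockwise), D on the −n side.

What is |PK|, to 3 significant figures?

35.5

The slot axis is L1's direction at -16.6°, so u = (cos -16.6°, sin -16.6°) = (0.958, -0.286) and n = (−sin -16.6°, cos -16.6°) = (0.286, 0.958). P is at the origin and C lies 34.2 along u from P, so C = 34.2·u = (32.8, -9.77). Tangency of A1 to both parallel lines with radius 9.5 puts N and D at P ± 9.5·n: N = (2.71, 9.10), D = (-2.71, -9.10). Equal radii place B and K the same way about C: B = C + 9.5·n = (35.5, -0.666), K = C − 9.5·n = (30.1, -18.9). Then |PK| = |K − P| = 35.5.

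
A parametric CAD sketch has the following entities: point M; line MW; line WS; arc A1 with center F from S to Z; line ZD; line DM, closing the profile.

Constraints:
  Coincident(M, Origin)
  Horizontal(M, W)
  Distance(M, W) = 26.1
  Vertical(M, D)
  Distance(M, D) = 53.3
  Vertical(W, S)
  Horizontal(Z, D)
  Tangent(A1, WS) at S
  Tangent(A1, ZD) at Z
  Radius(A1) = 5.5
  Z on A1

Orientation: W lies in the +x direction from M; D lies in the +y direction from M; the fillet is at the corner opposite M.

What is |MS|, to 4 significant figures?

54.46

M is at the origin; M and W share the same y with |MW| = 26.1 and W on the +x side, so W = (26.10, 0.000). M and D share the same x with |MD| = 53.3 and D on the +y side, so D = (0.000, 53.30). The virtual corner opposite M is at (26.10, 53.30). Tangency of A1 to WS means the radius FS is perpendicular to WS and the tangent condition forces FZ to be normal to ZD, with radius 5.5, so the center F sits 5.5 in from both sides at F = (20.60, 47.80). That places the tangent points at S = (26.10, 47.80) on WS and Z = (20.60, 53.30) on ZD. Then |MS| = |S − M| = 54.46.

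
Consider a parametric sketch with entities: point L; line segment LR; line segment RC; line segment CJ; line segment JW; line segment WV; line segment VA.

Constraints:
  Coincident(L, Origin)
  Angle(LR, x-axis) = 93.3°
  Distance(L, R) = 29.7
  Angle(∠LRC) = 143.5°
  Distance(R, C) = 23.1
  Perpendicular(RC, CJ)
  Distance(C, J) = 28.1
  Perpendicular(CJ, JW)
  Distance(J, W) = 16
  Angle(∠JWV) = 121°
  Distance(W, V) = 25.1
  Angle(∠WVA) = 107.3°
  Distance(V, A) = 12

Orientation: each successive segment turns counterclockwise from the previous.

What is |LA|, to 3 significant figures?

32.9

∠JWV = 121.0° gives WV at 8.80° from the x-axis; with |WV| = 25.1, V = (-3.04, 21.0). ∠WVA = 107.3° gives VA at 81.5° from the x-axis; with |VA| = 12.0, A = (-1.26, 32.8). Then |LA| = |A − L| = 32.9.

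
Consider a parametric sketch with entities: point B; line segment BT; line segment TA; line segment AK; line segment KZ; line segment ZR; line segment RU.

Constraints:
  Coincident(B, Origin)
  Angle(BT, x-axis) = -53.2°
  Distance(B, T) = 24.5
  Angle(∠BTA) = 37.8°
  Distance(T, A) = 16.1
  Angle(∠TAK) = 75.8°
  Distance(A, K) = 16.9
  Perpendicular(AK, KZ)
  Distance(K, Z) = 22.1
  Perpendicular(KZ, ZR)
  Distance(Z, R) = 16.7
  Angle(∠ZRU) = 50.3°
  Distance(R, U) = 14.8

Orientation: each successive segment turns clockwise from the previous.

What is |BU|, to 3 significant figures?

18.0

B is at the origin; BT runs at -53.2° with length 24.5, so T = (14.7, -19.6). ∠BTA = 37.8° gives TA at 165° from the x-axis; with |TA| = 16.1, A = (-0.846, -15.3). ∠TAK = 75.8° gives AK at 60.4° from the x-axis; with |AK| = 16.9, K = (7.50, -0.648). AK is perpendicular to KZ, so KZ runs at -29.6°; with |KZ| = 22.1, Z = (26.7, -11.6). KZ ⟂ ZR, so ZR runs at -120°; with |ZR| = 16.7, R = (18.5, -26.1). ∠ZRU = 50.3° gives RU at 111° from the x-axis; with |RU| = 14.8, U = (13.2, -12.2). Then |BU| = |U − B| = 18.0.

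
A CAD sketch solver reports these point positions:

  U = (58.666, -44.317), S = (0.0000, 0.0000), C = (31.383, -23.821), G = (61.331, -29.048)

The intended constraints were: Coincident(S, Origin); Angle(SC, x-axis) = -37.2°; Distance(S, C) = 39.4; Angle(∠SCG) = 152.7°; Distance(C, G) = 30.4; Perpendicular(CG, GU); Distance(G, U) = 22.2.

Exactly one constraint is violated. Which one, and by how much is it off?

Distance(G, U) = 22.2 — off by 6.70.

S = (0.00, 0.00) ✓; SC at -37.20° ✓; |SC| = 39.40 ✓; ∠SCG = 152.7° ✓; |CG| = 30.40 ✓; ∠(CG, GU) = 90.00° ✓; |GU| = 15.50 ✗.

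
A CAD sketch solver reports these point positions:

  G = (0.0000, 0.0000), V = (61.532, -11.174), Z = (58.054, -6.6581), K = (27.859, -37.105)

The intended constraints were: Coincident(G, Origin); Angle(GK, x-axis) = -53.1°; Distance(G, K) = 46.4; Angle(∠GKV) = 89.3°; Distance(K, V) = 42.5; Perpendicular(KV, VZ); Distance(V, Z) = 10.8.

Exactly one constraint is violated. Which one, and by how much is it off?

Distance(V, Z) = 10.8 — off by 5.10.

G = (0.00, 0.00) ✓; GK at -53.10° ✓; |GK| = 46.40 ✓; ∠GKV = 89.30° ✓; |KV| = 42.50 ✓; ∠(KV, VZ) = 90.00° ✓; |VZ| = 5.700 ✗.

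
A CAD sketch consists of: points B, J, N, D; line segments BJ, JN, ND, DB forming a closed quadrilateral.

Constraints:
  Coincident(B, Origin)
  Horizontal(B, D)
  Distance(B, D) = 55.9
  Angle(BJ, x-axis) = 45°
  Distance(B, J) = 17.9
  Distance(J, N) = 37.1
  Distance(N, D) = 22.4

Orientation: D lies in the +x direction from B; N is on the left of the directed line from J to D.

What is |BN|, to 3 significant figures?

53.2

B is at the origin; B and D share the same y with |BD| = 55.9 and D in +x, so D = (55.9, 0). BJ runs at 45.0° with |BJ| = 17.9, so J = (12.7, 12.7). N is determined by |JN| = 37.1 and |ND| = 22.4 together: it lies at the intersection of circle(J, 37.1) and circle(D, 22.4). With |JD| = 45.1, the foot of the radical line on JD is 32.2 from J and the perpendicular offset is √(37.1² − 32.2²) = 18.4. Taking the left-of-JD solution: N = (48.8, 21.2).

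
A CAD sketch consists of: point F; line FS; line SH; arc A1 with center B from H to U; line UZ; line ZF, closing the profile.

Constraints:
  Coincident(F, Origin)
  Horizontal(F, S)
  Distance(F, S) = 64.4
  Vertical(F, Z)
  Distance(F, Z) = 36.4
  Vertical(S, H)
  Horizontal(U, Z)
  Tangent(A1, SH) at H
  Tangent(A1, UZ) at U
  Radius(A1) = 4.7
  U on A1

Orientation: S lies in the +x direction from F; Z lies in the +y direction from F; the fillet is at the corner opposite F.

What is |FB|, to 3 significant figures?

67.6

F is at the origin; F and S share the same y with |FS| = 64.4 and S on the +x side, so S = (64.4, 0.00). F and Z share the same x with |FZ| = 36.4 and Z on the +y side, so Z = (0.00, 36.4). The virtual corner opposite F is at (64.4, 36.4). The tangent condition forces BH to be normal to SH and A1 meets UZ tangentially, so BU is at right angles to UZ, with radius 4.7, so the center B sits 4.7 in from both sides at B = (59.7, 31.7). Then |FB| = |B − F| = 67.6.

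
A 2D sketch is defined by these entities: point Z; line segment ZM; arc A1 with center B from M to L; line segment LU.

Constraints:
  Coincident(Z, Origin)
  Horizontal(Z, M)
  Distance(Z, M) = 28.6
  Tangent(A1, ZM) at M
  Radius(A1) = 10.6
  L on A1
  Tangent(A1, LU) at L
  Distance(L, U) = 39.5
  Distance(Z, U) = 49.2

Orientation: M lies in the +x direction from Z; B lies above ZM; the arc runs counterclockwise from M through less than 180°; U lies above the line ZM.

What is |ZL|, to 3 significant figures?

40.7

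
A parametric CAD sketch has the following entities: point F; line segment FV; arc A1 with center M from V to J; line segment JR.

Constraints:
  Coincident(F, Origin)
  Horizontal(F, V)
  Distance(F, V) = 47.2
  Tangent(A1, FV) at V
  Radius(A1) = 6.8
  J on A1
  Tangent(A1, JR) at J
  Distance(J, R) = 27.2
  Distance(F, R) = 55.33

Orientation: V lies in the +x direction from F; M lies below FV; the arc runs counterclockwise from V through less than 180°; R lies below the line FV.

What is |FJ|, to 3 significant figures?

41.1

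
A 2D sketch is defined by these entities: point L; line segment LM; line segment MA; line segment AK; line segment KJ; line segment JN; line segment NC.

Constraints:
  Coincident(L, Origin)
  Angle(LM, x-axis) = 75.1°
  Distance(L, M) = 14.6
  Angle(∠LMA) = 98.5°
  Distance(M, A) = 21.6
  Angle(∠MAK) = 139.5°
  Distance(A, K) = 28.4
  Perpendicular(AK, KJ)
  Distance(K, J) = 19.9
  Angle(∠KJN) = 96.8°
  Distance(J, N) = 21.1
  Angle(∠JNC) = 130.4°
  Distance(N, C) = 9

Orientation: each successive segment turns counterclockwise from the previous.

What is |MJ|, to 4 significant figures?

45.21

L is at the origin; LM runs at 75.1° with length 14.6, so M = (3.754, 14.11). ∠LMA = 98.5° gives MA at 156.6° from the x-axis; with |MA| = 21.6, A = (-16.07, 22.69). ∠MAK = 139.5° gives AK at -162.9° from the x-axis; with |AK| = 28.4, K = (-43.21, 14.34). AK is perpendicular to KJ, so KJ runs at -72.90°; with |KJ| = 19.9, J = (-37.36, -4.684). Then |MJ| = |J − M| = 45.21.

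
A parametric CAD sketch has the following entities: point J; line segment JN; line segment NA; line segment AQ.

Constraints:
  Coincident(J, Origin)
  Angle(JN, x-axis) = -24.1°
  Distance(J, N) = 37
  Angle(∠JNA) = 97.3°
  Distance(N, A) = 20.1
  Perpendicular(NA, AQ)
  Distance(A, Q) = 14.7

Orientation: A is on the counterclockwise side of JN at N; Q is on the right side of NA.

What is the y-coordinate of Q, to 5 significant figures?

-5.6107

J is at the origin; JN runs at -24.1° with length 37.0, so N = 37.0·(cos -24.1°, sin -24.1°) = (33.775, -15.108). ∠JNA = 97.3°, so NA runs at -24.1° + (180° − 97.3°) = 58.600° from the x-axis; with |NA| = 20.1, A = N + 20.1·(cos 58.600°, sin 58.600°) = (44.247, 2.0481). NA ⟂ AQ; with |AQ| = 14.7 on the right of NA, Q = A + 14.7·(0.85355, -0.52101) = (56.794, -5.6107). So Q.y = -5.6107.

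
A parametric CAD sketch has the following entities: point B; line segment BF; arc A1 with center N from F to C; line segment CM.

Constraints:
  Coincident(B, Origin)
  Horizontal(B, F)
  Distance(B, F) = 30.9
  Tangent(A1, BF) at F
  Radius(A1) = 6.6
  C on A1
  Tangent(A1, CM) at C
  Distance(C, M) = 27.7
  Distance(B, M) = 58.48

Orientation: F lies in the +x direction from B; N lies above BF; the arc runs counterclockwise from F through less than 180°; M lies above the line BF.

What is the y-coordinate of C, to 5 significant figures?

2.5311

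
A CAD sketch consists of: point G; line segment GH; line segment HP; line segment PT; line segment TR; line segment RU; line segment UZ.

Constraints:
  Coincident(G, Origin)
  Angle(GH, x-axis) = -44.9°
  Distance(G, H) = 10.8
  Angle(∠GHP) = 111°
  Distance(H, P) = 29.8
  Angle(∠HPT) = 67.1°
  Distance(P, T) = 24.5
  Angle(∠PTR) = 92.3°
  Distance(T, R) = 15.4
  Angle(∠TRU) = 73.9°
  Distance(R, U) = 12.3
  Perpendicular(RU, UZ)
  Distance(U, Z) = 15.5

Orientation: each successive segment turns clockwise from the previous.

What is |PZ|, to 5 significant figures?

17.069

G is at the origin; GH runs at -44.9° with length 10.8, so H = (7.6501, -7.6234). ∠GHP = 111.0° gives HP at -113.90° from the x-axis; with |HP| = 29.8, P = (-4.4231, -34.868). ∠HPT = 67.1° gives PT at 133.20° from the x-axis; with |PT| = 24.5, T = (-21.195, -17.008). ∠PTR = 92.3° gives TR at 45.500° from the x-axis; with |TR| = 15.4, R = (-10.401, -6.0244). ∠TRU = 73.9° gives RU at -60.600° from the x-axis; with |RU| = 12.3, U = (-4.3624, -16.740). The perpendicularity gives UZ at right angles to RU, so UZ runs at -150.60°; with |UZ| = 15.5, Z = (-17.866, -24.349). Then |PZ| = |Z − P| = 17.069.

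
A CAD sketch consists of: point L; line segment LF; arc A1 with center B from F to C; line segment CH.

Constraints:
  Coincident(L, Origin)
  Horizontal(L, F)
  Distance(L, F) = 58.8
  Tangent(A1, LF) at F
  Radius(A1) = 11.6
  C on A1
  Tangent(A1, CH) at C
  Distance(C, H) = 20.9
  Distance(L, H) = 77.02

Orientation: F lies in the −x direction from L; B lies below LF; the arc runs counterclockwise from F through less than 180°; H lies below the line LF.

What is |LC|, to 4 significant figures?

71.41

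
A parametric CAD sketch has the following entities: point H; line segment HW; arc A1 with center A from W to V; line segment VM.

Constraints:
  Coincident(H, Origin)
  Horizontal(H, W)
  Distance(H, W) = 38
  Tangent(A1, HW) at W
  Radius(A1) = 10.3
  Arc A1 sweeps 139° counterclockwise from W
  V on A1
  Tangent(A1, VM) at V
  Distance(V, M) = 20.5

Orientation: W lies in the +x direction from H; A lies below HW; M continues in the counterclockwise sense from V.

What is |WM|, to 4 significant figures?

32.71

H is at the origin; HW is horizontal with |HW| = 38.0 and W on the +x side, so W = (38.00, 0.000). Tangency of A1 to HW means the radius AW is perpendicular to HW, so A = W + (0, -10.3) = (38.00, -10.30). On A1, W sits at bearing 90° from A; a 139° counterclockwise sweep puts V at bearing 229°, so V = A + 10.3·(cos 229°, sin 229°) = (31.24, -18.07). Tangency of A1 to VM means the radius AV is perpendicular to VM, so VM runs along (−sin 229°, cos 229°); with |VM| = 20.5, M = (46.71, -31.52). Then |WM| = |M − W| = 32.71.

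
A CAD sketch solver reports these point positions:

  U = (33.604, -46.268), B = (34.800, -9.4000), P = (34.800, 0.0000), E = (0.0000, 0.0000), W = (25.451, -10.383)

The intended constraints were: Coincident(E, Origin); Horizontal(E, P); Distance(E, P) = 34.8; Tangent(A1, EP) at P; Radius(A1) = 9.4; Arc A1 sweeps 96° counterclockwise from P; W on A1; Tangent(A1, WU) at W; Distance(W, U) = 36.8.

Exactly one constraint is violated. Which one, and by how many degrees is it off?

Tangent(A1, WU) at W — off by 6.80°.

E = (0.00, 0.00) ✓; E.y = 0.00, P.y = 0.00 ✓; |EP| = 34.80 ✓; ∠(BP, PE) = 90.00° ✓; |BP| = 9.400 ✓; bearing(B→W) − bearing(B→P) = 96.00° ✓; |BW| = 9.401 ✓; ∠(BW, WU) = 83.20° ✗; |WU| = 36.80 ✓.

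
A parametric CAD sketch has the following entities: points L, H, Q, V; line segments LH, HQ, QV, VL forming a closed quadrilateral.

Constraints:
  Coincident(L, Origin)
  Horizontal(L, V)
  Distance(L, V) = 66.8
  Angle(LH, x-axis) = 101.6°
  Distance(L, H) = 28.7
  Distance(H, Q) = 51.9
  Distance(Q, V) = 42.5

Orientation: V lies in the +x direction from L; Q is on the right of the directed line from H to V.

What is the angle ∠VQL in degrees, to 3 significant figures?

137°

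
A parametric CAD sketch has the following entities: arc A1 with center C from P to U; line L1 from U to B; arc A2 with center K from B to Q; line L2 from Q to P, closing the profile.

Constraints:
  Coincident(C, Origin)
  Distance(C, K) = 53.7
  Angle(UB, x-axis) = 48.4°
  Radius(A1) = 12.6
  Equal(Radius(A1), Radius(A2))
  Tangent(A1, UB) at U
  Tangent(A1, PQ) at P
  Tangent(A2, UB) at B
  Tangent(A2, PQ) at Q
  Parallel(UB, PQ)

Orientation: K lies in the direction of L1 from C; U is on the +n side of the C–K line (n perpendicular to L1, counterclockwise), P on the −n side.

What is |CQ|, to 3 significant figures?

55.2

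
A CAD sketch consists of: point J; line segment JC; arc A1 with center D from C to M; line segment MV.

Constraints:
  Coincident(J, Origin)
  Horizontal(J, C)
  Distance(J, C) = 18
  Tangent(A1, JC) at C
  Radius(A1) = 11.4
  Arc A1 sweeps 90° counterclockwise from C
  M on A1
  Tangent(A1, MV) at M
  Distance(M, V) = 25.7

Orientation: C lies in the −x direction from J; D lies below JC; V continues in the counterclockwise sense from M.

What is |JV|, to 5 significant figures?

47.337

J is at the origin; J and C share the same y with |JC| = 18.0 and C on the −x side, so C = (-18.000, 0.0000). The tangent condition forces DC to be normal to JC, so D = C + (0, -11.4) = (-18.000, -11.400). On A1, C sits at bearing 90° from D; a 90° counterclockwise sweep puts M at bearing 180°, so M = D + 11.4·(cos 180°, sin 180°) = (-29.400, -11.400). The tangent condition forces DM to be normal to MV, so MV runs along (−sin 180°, cos 180°); with |MV| = 25.7, V = (-29.400, -37.100). Then |JV| = |V − J| = 47.337.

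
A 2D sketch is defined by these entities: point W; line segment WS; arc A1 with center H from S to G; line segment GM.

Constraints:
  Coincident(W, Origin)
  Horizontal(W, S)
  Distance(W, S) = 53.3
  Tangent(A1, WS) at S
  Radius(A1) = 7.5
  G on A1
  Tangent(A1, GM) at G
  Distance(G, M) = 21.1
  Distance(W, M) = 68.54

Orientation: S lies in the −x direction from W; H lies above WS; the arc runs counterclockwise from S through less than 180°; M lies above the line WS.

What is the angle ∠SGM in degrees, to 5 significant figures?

112.92°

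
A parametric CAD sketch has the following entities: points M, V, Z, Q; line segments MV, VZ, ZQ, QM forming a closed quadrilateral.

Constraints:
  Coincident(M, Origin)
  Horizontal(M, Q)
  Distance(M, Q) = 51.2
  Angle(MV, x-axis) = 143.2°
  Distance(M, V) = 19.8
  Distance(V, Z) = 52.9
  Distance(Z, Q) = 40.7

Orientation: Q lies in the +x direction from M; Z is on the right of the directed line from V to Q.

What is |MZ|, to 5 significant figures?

33.568

M is at the origin; MQ is horizontal with |MQ| = 51.2 and Q in +x, so Q = (51.2, 0). MV runs at 143.2° with |MV| = 19.8, so V = (-15.854, 11.861). Z is determined by |VZ| = 52.9 and |ZQ| = 40.7 together: it lies at the intersection of circle(V, 52.9) and circle(Q, 40.7). With |VQ| = 68.095, the foot of the radical line on VQ is 42.432 from V and the perpendicular offset is √(52.9² − 42.432²) = 31.590. Taking the right-of-VQ solution: Z = (20.427, -26.637).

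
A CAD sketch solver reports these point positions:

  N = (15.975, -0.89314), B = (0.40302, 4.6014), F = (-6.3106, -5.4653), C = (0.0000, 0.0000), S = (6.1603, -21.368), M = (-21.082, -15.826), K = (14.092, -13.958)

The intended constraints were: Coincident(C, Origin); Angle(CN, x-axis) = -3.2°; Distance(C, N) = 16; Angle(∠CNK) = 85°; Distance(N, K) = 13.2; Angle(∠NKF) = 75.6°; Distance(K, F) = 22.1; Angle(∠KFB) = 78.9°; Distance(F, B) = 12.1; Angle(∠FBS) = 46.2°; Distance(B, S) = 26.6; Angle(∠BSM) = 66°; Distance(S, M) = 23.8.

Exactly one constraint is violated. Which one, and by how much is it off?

Distance(S, M) = 23.8 — off by 4.00.

C = (0.00, 0.00) ✓; CN at -3.200° ✓; |CN| = 16.00 ✓; ∠CNK = 85.00° ✓; |NK| = 13.20 ✓; ∠NKF = 75.60° ✓; |KF| = 22.10 ✓; ∠KFB = 78.90° ✓; |FB| = 12.10 ✓; ∠FBS = 46.20° ✓; |BS| = 26.60 ✓; ∠BSM = 66.00° ✓; |SM| = 27.80 ✗.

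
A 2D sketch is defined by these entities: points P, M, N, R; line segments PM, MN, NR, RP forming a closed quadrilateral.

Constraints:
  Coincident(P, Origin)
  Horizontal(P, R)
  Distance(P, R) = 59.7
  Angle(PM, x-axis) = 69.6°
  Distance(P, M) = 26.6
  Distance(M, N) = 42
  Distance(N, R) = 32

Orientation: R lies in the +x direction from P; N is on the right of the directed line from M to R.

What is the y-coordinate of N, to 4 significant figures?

-11.65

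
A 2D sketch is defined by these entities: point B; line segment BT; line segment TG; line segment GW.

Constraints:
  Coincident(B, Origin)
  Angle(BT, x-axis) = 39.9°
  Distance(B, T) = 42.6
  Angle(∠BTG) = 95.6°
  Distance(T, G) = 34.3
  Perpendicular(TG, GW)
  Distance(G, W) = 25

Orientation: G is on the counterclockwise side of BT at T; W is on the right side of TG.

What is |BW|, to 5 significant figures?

77.597

B is at the origin; BT runs at 39.9° with length 42.6, so T = 42.6·(cos 39.9°, sin 39.9°) = (32.681, 27.326). ∠BTG = 95.6°, so TG runs at 39.9° + (180° − 95.6°) = 124.30° from the x-axis; with |TG| = 34.3, G = T + 34.3·(cos 124.30°, sin 124.30°) = (13.352, 55.661). TG is perpendicular to GW; with |GW| = 25.0 on the right of TG, W = G + 25.0·(0.82610, 0.56353) = (34.005, 69.749). Then |BW| = |W − B| = 77.597.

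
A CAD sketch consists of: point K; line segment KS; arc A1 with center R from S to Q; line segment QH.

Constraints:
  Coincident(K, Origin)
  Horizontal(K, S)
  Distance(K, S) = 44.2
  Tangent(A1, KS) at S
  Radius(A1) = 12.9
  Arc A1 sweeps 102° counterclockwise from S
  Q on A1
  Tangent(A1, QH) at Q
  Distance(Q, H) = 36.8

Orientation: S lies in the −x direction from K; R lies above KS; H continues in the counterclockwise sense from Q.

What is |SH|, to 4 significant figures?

51.82

K is at the origin; KS is horizontal with |KS| = 44.2 and S on the −x side, so S = (-44.20, 0.000). The tangent condition forces RS to be normal to KS, so R = S + (0, 12.9) = (-44.20, 12.90). On A1, S sits at bearing -90° from R; a 102° counterclockwise sweep puts Q at bearing 12°, so Q = R + 12.9·(cos 12°, sin 12°) = (-31.58, 15.58). The tangent condition forces RQ to be normal to QH, so QH runs along (−sin 12°, cos 12°); with |QH| = 36.8, H = (-39.23, 51.58). Then |SH| = |H − S| = 51.82.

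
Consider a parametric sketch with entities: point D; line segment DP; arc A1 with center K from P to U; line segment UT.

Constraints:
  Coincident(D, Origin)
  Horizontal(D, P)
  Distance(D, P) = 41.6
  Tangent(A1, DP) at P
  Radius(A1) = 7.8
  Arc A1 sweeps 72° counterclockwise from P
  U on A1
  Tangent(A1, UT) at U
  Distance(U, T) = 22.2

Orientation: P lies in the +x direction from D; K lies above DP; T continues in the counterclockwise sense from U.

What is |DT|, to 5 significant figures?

61.845

D is at the origin; D and P share the same y with |DP| = 41.6 and P on the +x side, so P = (41.600, 0.0000). Tangency of A1 to DP means the radius KP is perpendicular to DP, so K = P + (0, 7.8) = (41.600, 7.8000). On A1, P sits at bearing -90° from K; a 72° counterclockwise sweep puts U at bearing -18°, so U = K + 7.8·(cos -18°, sin -18°) = (49.018, 5.3897). A1 meets UT tangentially, so KU is at right angles to UT, so UT runs along (−sin -18°, cos -18°); with |UT| = 22.2, T = (55.878, 26.503). Then |DT| = |T − D| = 61.845.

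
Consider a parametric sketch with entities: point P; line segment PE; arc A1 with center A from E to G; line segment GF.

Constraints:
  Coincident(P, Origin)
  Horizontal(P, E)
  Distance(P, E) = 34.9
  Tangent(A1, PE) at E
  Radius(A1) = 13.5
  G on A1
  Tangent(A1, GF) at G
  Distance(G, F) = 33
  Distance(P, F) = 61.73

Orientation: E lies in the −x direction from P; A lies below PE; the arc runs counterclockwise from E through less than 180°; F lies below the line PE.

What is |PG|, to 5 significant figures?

50.906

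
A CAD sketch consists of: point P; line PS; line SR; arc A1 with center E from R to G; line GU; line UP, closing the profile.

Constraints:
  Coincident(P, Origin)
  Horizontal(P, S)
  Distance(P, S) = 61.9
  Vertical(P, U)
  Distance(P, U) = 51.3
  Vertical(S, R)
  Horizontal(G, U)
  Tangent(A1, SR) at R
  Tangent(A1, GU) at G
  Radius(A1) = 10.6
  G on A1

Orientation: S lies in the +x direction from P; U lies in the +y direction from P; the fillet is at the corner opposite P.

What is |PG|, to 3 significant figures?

72.5

P is at the origin; P and S share the same y with |PS| = 61.9 and S on the +x side, so S = (61.9, 0.00). PU is vertical with |PU| = 51.3 and U on the +y side, so U = (0.00, 51.3). The virtual corner opposite P is at (61.9, 51.3). Since A1 is tangent to SR there, ER ⟂ SR and A1 meets GU tangentially, so EG is at right angles to GU, with radius 10.6, so the center E sits 10.6 in from both sides at E = (51.3, 40.7). That places the tangent points at R = (61.9, 40.7) on SR and G = (51.3, 51.3) on GU. Then |PG| = |G − P| = 72.5.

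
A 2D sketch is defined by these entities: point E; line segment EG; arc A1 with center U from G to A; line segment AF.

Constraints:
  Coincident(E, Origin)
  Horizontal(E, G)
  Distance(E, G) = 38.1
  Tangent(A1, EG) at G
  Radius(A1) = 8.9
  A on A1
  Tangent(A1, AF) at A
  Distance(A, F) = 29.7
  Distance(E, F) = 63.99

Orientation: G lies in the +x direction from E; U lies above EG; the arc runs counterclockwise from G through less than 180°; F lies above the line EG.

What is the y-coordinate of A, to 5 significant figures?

7.1238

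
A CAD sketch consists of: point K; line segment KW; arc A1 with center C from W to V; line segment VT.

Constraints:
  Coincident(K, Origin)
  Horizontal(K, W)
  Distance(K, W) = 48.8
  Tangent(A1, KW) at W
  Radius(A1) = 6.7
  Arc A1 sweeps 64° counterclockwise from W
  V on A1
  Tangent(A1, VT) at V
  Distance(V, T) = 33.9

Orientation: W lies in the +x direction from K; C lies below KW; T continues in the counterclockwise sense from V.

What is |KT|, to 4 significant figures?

44.17

K is at the origin; KW is horizontal with |KW| = 48.8 and W on the +x side, so W = (48.80, 0.000). Tangency of A1 to KW means the radius CW is perpendicular to KW, so C = W + (0, -6.7) = (48.80, -6.700). On A1, W sits at bearing 90° from C; a 64° counterclockwise sweep puts V at bearing 154°, so V = C + 6.7·(cos 154°, sin 154°) = (42.78, -3.763). Tangency of A1 to VT means the radius CV is perpendicular to VT, so VT runs along (−sin 154°, cos 154°); with |VT| = 33.9, T = (27.92, -34.23). Then |KT| = |T − K| = 44.17.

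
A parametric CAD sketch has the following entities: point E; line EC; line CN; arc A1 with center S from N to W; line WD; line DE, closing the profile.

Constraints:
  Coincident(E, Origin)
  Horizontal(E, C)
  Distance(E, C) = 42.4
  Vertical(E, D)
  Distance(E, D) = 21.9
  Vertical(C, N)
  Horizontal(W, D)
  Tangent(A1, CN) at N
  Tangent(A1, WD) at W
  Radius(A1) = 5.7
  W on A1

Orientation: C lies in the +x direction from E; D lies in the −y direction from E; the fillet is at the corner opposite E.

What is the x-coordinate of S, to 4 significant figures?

36.70

E is at the origin; E and C share the same y with |EC| = 42.4 and C on the +x side, so C = (42.40, 0.000). ED is vertical with |ED| = 21.9 and D on the −y side, so D = (0.000, -21.90). The virtual corner opposite E is at (42.40, -21.90). Since A1 is tangent to CN there, SN ⟂ CN and the tangent condition forces SW to be normal to WD, with radius 5.7, so the center S sits 5.7 in from both sides at S = (36.70, -16.20). So S.x = 36.70.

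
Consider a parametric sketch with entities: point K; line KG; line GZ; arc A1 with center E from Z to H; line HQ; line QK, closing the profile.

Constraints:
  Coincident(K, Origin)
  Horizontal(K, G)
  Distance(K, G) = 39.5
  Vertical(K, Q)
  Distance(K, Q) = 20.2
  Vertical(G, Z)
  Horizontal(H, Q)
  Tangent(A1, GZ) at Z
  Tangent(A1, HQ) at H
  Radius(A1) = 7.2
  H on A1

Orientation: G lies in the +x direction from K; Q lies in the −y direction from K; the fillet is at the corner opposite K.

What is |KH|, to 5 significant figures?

38.096

K is at the origin; KG is horizontal with |KG| = 39.5 and G on the +x side, so G = (39.500, 0.0000). KQ is vertical with |KQ| = 20.2 and Q on the −y side, so Q = (0.0000, -20.200). The virtual corner opposite K is at (39.500, -20.200). Since A1 is tangent to GZ there, EZ ⟂ GZ and the tangent condition forces EH to be normal to HQ, with radius 7.2, so the center E sits 7.2 in from both sides at E = (32.300, -13.000). That places the tangent points at Z = (39.500, -13.000) on GZ and H = (32.300, -20.200) on HQ. Then |KH| = |H − K| = 38.096.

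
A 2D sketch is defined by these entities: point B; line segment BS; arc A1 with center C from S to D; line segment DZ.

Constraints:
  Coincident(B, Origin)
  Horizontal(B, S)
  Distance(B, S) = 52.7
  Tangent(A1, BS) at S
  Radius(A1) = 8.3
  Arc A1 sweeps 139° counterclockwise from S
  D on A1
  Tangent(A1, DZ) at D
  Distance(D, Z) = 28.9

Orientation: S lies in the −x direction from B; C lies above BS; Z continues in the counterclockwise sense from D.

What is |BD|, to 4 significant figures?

49.45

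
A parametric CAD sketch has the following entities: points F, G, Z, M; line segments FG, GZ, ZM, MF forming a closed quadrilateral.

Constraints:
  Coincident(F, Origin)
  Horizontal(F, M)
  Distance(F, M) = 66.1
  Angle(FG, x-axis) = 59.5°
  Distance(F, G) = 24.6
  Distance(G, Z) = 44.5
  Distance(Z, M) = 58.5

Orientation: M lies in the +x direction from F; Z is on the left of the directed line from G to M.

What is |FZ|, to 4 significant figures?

68.72

Checks: |GZ| = 44.50 ✓; |ZM| = 58.50 ✓.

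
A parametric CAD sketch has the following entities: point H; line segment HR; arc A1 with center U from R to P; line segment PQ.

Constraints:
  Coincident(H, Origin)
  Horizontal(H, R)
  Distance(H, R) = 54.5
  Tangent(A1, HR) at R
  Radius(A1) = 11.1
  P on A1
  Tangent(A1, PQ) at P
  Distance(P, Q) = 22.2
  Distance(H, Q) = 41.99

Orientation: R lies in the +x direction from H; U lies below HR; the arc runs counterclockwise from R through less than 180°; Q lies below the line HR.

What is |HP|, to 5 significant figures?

45.212

Checks: |UP| = 11.10 ✓; ∠(UP, PQ) = 90.00° ✓; |PQ| = 22.20 ✓; |HQ| = 41.99 ✓.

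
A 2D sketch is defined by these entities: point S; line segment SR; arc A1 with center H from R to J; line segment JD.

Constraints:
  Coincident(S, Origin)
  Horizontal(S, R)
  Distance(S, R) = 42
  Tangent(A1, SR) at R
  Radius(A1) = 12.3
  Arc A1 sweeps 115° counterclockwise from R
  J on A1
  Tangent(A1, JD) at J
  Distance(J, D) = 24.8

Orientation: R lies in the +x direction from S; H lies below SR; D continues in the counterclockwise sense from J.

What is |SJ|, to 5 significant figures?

35.469

S is at the origin; S and R share the same y with |SR| = 42.0 and R on the +x side, so R = (42.000, 0.0000). Since A1 is tangent to SR there, HR ⟂ SR, so H = R + (0, -12.3) = (42.000, -12.300). On A1, R sits at bearing 90° from H; a 115° counterclockwise sweep puts J at bearing 205°, so J = H + 12.3·(cos 205°, sin 205°) = (30.852, -17.498). Then |SJ| = |J − S| = 35.469.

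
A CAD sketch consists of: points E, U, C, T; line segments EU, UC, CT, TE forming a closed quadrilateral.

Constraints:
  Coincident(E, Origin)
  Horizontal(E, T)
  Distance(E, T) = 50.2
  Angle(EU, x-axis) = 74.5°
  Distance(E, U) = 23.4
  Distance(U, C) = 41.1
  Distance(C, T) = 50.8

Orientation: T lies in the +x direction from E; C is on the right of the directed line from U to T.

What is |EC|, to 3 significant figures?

18.6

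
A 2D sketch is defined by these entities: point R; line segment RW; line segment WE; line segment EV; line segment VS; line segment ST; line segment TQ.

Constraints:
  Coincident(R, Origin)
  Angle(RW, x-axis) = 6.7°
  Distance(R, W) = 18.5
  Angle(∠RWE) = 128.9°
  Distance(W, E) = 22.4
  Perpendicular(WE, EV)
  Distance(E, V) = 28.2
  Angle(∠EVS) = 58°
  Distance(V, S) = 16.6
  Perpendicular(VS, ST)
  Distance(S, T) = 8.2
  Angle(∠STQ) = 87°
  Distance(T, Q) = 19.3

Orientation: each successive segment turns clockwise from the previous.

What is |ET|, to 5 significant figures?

15.802

R is at the origin; RW runs at 6.7° with length 18.5, so W = (18.374, 2.1584). ∠RWE = 128.9° gives WE at -44.400° from the x-axis; with |WE| = 22.4, E = (34.378, -13.514). WE ⟂ EV, so EV runs at -134.40°; with |EV| = 28.2, V = (14.647, -33.662). ∠EVS = 58.0° gives VS at 103.60° from the x-axis; with |VS| = 16.6, S = (10.744, -17.528). VS ⟂ ST, so ST runs at 13.600°; with |ST| = 8.2, T = (18.714, -15.599). Then |ET| = |T − E| = 15.802.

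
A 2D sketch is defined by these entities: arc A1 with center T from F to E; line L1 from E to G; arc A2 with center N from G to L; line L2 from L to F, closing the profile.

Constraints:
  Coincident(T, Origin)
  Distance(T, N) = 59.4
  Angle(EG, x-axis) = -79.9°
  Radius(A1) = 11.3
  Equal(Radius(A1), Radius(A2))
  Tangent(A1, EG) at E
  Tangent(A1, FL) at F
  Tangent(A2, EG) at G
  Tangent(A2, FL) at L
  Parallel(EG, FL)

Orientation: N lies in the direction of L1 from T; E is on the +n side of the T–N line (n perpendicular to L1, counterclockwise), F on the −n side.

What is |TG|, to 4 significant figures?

60.47

Tangency of A1 to both parallel lines with radius 11.3 puts E and F at T ± 11.3·n: E = (11.12, 1.982), F = (-11.12, -1.982). Equal radii place G and L the same way about N: G = N + 11.3·n = (21.54, -56.50), L = N − 11.3·n = (-0.7081, -60.46). Then |TG| = |G − T| = 60.47.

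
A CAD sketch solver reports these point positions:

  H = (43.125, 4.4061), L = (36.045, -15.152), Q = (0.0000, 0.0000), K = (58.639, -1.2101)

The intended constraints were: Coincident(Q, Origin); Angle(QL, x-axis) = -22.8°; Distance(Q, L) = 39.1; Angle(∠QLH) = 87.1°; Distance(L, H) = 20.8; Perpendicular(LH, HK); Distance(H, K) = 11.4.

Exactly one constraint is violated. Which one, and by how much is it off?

Distance(H, K) = 11.4 — off by 5.10.

Q = (0.00, 0.00) ✓; QL at -22.80° ✓; |QL| = 39.10 ✓; ∠QLH = 87.10° ✓; |LH| = 20.80 ✓; ∠(LH, HK) = 90.00° ✓; |HK| = 16.50 ✗.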